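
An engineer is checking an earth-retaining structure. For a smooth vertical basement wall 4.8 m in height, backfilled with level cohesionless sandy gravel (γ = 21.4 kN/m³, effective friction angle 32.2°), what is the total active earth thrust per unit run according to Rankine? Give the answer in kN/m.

75.1 kN/m

K_a = tan²(45° − φ/2) = 0.3047.
P_a = ½ K_a γ H² = 0.5 × 0.3047 × 21.4 × 4.8² = 75.13 kN/m.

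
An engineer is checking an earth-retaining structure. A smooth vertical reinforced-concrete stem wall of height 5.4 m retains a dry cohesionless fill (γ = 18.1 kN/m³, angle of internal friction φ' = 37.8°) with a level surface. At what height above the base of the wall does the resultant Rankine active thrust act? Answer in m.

K_a = 0.2400.
The pressure distribution is triangular, so the resultant acts at H/3 above the base = 5.4/3 = 1.800 m.

1.80 m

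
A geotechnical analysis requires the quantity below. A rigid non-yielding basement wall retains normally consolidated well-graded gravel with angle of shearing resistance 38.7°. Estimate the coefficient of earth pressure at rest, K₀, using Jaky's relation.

0.375

K₀ = 1 − sin φ' = 1 − sin 38.7° = 0.3748.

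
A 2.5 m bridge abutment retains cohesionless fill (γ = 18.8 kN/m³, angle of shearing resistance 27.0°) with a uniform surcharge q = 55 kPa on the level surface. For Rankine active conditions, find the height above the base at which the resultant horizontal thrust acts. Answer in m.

1.13 m

K_a = 0.3755.
Triangular part P₁ = ½K_aγH² = 22.06 at H/3 = 0.8333 m; rectangular part P₂ = K_a q H = 51.63 at H/2 = 1.250 m.
ȳ = (P₁·0.8333 + P₂·1.250)/(P₁+P₂) = 1.125 m.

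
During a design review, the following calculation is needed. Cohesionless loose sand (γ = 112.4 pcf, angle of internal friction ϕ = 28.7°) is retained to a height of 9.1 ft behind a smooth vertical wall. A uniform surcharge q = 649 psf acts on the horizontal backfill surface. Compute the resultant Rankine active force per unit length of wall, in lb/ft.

3710 lb/ft

K_a = tan²(45° − φ/2) = 0.3511.
Soil triangle: ½ K_a γ H² = 0.5×0.3511×112.4×9.1² = 1634 lb/ft.
Surcharge rectangle: K_a q H = 0.3511×649×9.1 = 2074 lb/ft.
Total = 1634 + 2074 = 3708 lb/ft.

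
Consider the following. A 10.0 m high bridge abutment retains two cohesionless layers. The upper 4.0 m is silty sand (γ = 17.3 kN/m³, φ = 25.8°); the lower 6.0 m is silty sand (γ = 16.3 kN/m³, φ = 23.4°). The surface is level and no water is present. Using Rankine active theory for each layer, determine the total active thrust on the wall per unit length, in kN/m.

360 kN/m

K_a1 = tan²(45°−25.8°/2) = 0.3935; K_a2 = tan²(45°−23.4°/2) = 0.4315.
Layer 1: σ at base = K_a1 γ₁ h₁ = 27.23 kPa; P₁ = ½×27.23×4.0 = 54.46.
Layer 2: σ_v at top = γ₁h₁ = 69.20; σ_h top = K_a2×69.20 = 29.86; σ_h base = K_a2×(69.20+16.3×6.0) = 72.06.
P₂ = ½(29.86+72.06)×6.0 = 305.8. Total P_a = 54.46+305.8 = 360.2 kN/m.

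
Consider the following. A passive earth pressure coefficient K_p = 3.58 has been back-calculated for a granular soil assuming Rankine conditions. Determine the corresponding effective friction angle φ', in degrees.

K_p = (1+sin φ)/(1−sin φ) ⇒ sin φ = (K_p − 1)/(K_p + 1) = 0.5633.
φ = arcsin(0.5633) = 34.29°.

34.3°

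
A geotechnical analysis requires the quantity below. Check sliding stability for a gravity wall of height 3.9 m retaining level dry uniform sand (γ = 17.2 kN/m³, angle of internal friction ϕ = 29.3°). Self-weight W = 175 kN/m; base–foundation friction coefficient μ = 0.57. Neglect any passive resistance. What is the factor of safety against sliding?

K_a = tan²(45° − 29.3°/2) = 0.3428.
P_a = ½K_aγH² = 0.5×0.3428×17.2×3.9² = 44.85 kN/m, acting at H/3 = 1.300 m above the base.
FS_sliding = μW / P_a = 0.57×175 / 44.85 = 2.224.

2.22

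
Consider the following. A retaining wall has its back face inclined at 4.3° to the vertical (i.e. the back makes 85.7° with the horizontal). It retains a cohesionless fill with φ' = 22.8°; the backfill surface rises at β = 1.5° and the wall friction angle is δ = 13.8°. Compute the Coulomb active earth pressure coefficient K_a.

0.436

K_a = sin²(α+φ) / [sin²α · sin(α−δ) · (1 + √{sin(φ+δ)sin(φ−β) / (sin(α−δ)sin(α+β))})²].
With α = 85.7°, φ = 22.8°, δ = 13.8°, β = 1.5°: K_a = 0.4358.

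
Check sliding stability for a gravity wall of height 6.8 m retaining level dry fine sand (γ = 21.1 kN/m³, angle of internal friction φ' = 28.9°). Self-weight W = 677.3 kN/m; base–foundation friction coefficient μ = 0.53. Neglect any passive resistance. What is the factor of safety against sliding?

2.11

K_a = tan²(45° − 28.9°/2) = 0.3484.
P_a = ½K_aγH² = 0.5×0.3484×21.1×6.8² = 169.9 kN/m, acting at H/3 = 2.267 m above the base.
FS_sliding = μW / P_a = 0.53×677.3 / 169.9 = 2.112.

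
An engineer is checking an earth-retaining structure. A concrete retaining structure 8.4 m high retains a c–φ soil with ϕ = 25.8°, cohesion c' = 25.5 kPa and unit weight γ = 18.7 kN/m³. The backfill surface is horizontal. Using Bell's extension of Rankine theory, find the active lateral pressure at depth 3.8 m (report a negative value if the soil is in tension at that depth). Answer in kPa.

K_a = (1 − sin φ)/(1 + sin φ) = 0.3935.
σ_a = K_a γ z − 2c√K_a = 0.3935×18.7×3.8 − 2×25.5×0.6273 = -4.030 kPa.

-4.03 kPa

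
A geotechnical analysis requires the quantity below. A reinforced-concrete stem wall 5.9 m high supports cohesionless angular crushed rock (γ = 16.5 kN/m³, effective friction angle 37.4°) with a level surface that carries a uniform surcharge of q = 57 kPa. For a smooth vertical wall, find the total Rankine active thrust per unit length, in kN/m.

K_a = tan²(45° − φ/2) = 0.2443.
Soil triangle: ½ K_a γ H² = 0.5×0.2443×16.5×5.9² = 70.15 kN/m.
Surcharge rectangle: K_a q H = 0.2443×57×5.9 = 82.15 kN/m.
Total = 70.15 + 82.15 = 152.3 kN/m.

152 kN/m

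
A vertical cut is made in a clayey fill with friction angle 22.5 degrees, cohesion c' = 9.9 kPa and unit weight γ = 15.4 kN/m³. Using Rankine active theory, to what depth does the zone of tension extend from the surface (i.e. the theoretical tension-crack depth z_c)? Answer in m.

1.92 m

K_a = tan²(45° − 22.5°/2) = 0.4465; √K_a = 0.6682.
The active pressure is zero where K_a γ z = 2c√K_a, so z_c = 2c/(γ√K_a) = 2×9.9/(15.4×0.6682) = 1.924 m.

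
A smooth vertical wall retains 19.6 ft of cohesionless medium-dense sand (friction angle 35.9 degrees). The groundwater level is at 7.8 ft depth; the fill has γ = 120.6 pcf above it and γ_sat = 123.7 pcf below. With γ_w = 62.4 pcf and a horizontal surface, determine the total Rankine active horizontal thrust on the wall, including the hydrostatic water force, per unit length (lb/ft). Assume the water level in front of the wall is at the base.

K_a = tan²(45° − φ/2) = 0.2607.
γ' = 123.7 − 62.4 = 61.30 pcf. Depth below WT = 11.8 ft.
σ'_h at WT = K_a γ d_w = 245.3 psf; at base = 245.3 + K_a γ' × 11.8 = 433.9 psf.
P₁ (0–7.8 ft) = ½×245.3×7.8 = 956.6. P₂ (7.8–19.6 ft) = ½(245.3+433.9)×11.8 = 4007.
P_w = ½ γ_w h₂² = 0.5×62.4×11.8² = 4344. Total = 956.6+4007+4344 = 9308 lb/ft.

9310 lb/ft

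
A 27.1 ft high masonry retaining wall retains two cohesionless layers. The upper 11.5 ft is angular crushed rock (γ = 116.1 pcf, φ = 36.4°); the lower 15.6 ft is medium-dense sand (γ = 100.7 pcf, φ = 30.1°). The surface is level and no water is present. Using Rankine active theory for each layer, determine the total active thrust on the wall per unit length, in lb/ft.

K_a1 = tan²(45°−36.4°/2) = 0.2552; K_a2 = tan²(45°−30.1°/2) = 0.3320.
Layer 1: σ at base = K_a1 γ₁ h₁ = 340.7 psf; P₁ = ½×340.7×11.5 = 1959.
Layer 2: σ_v at top = γ₁h₁ = 1335; σ_h top = K_a2×1335 = 443.3; σ_h base = K_a2×(1335+100.7×15.6) = 964.8.
P₂ = ½(443.3+964.8)×15.6 = 10980. Total P_a = 1959+10980 = 12940 lb/ft.

12900 lb/ft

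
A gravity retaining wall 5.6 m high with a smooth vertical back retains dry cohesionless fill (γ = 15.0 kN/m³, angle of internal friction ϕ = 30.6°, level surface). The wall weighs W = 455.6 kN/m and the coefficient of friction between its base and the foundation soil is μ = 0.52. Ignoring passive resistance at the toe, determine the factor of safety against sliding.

3.10

K_a = tan²(45° − 30.6°/2) = 0.3253.
P_a = ½K_aγH² = 0.5×0.3253×15.0×5.6² = 76.52 kN/m, acting at H/3 = 1.867 m above the base.
FS_sliding = μW / P_a = 0.52×455.6 / 76.52 = 3.096.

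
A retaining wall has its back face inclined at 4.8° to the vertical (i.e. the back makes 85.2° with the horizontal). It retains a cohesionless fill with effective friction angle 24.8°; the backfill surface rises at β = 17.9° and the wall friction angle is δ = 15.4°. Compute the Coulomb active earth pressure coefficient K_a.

0.568

K_a = sin²(α+φ) / [sin²α · sin(α−δ) · (1 + √{sin(φ+δ)sin(φ−β) / (sin(α−δ)sin(α+β))})²].
With α = 85.2°, φ = 24.8°, δ = 15.4°, β = 17.9°: K_a = 0.5683.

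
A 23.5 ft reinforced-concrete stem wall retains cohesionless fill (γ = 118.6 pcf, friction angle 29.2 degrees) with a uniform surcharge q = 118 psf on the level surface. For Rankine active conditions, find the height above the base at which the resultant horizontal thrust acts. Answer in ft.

K_a = 0.3442.
Triangular part P₁ = ½K_aγH² = 11270 at H/3 = 7.833 ft; rectangular part P₂ = K_a q H = 954.5 at H/2 = 11.75 ft.
ȳ = (P₁·7.833 + P₂·11.75)/(P₁+P₂) = 8.139 ft.

8.14 ft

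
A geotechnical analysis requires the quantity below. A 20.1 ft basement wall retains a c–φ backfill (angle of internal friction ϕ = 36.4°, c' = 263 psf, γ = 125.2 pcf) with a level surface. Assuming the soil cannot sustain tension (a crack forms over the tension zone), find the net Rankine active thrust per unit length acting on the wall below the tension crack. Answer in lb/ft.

K_a = 0.2552; √K_a = 0.5051.
Tension-crack depth z_c = 2c/(γ√K_a) = 2×263/(125.2×0.5051) = 8.317 ft.
σ_a at base = K_a γ H − 2c√K_a = 0.2552×125.2×20.1 − 2×263×0.5051 = 376.4 psf.
P_a = ½ × 376.4 × (H − z_c) = 0.5×376.4×11.78 = 2218 lb/ft.

2220 lb/ft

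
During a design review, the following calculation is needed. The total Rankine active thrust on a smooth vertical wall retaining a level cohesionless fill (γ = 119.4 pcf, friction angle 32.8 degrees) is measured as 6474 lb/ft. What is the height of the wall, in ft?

19.1 ft

K_a = 0.2973. P_a = ½ K_a γ H² ⇒ H = √(2P_a/(K_a γ)).
H = √(2×6474/(0.2973×119.4)) = 19.10 ft.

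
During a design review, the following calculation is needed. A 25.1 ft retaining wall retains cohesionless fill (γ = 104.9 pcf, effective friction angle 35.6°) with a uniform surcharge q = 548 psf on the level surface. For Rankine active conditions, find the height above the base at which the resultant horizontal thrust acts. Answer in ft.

K_a = 0.2641.
Triangular part P₁ = ½K_aγH² = 8728 at H/3 = 8.367 ft; rectangular part P₂ = K_a q H = 3633 at H/2 = 12.55 ft.
ȳ = (P₁·8.367 + P₂·12.55)/(P₁+P₂) = 9.596 ft.

9.60 ft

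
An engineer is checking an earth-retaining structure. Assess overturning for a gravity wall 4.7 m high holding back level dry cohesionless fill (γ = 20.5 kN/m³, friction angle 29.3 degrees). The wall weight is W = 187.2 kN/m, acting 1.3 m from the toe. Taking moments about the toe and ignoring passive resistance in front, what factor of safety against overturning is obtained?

K_a = tan²(45° − 29.3°/2) = 0.3428.
P_a = ½K_aγH² = 0.5×0.3428×20.5×4.7² = 77.63 kN/m, acting at H/3 = 1.567 m above the base.
Overturning moment M_o = P_a × H/3 = 77.63 × 1.567 = 121.6.
Resisting moment M_r = W × 1.3 = 187.2 × 1.3 = 243.4.
FS_overturning = M_r/M_o = 243.4/121.6 = 2.001.

2.00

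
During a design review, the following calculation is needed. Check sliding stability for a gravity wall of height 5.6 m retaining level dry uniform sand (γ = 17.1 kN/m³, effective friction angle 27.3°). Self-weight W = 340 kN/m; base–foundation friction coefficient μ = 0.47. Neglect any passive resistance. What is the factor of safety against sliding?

K_a = tan²(45° − 27.3°/2) = 0.3711.
P_a = ½K_aγH² = 0.5×0.3711×17.1×5.6² = 99.51 kN/m, acting at H/3 = 1.867 m above the base.
FS_sliding = μW / P_a = 0.47×340 / 99.51 = 1.606.

1.61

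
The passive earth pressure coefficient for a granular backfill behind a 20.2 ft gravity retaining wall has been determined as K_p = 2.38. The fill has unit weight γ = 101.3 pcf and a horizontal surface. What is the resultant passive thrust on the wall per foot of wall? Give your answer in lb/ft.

49200 lb/ft

P = ½ K_p γ H² = 0.5 × 2.38 × 101.3 × 20.2² = 49190 lb/ft.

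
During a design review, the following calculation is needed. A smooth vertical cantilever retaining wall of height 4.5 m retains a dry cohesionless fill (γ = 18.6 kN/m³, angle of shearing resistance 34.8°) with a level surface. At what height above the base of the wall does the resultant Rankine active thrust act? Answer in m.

1.50 m

K_a = 0.2733.
The pressure distribution is triangular, so the resultant acts at H/3 above the base = 4.5/3 = 1.500 m.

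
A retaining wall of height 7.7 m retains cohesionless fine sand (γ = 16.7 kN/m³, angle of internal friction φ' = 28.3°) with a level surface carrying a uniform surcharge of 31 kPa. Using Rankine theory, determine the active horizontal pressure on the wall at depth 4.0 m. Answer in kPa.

K_a = (1 − sin φ)/(1 + sin φ) = 0.3568.
σ_v = γz + q = 16.7 × 4.0 + 31 = 97.80 kPa.
σ_h = K_a σ_v = 0.3568 × 97.80 = 34.89 kPa.

34.9 kPa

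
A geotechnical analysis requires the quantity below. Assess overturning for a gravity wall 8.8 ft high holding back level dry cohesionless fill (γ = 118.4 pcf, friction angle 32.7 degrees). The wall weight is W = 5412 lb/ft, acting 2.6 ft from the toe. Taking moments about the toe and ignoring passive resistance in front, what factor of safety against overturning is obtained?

3.51

K_a = tan²(45° − 32.7°/2) = 0.2985.
P_a = ½K_aγH² = 0.5×0.2985×118.4×8.8² = 1368 lb/ft, acting at H/3 = 2.933 ft above the base.
Overturning moment M_o = P_a × H/3 = 1368 × 2.933 = 4014.
Resisting moment M_r = W × 2.6 = 5412 × 2.6 = 14070.
FS_overturning = M_r/M_o = 14070/4014 = 3.505.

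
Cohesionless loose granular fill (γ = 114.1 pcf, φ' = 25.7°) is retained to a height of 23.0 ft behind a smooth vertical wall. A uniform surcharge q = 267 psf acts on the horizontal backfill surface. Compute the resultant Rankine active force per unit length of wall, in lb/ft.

14300 lb/ft

K_a = tan²(45° − φ/2) = 0.3950.
Soil triangle: ½ K_a γ H² = 0.5×0.3950×114.1×23.0² = 11920 lb/ft.
Surcharge rectangle: K_a q H = 0.3950×267×23.0 = 2426 lb/ft.
Total = 11920 + 2426 = 14350 lb/ft.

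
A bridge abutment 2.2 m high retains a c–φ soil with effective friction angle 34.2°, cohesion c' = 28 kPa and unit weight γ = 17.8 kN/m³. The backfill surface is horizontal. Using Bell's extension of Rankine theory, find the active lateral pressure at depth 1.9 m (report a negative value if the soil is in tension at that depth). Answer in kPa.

-20.2 kPa

K_a = (1 − sin φ)/(1 + sin φ) = 0.2803.
σ_a = K_a γ z − 2c√K_a = 0.2803×17.8×1.9 − 2×28×0.5295 = -20.17 kPa.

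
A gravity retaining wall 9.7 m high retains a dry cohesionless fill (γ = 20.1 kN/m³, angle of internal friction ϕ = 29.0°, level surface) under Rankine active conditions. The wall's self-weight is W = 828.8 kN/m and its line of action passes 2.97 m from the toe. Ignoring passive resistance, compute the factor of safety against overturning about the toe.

2.32

K_a = tan²(45° − 29.0°/2) = 0.3470.
P_a = ½K_aγH² = 0.5×0.3470×20.1×9.7² = 328.1 kN/m, acting at H/3 = 3.233 m above the base.
Overturning moment M_o = P_a × H/3 = 328.1 × 3.233 = 1061.
Resisting moment M_r = W × 2.97 = 828.8 × 2.97 = 2462.
FS_overturning = M_r/M_o = 2462/1061 = 2.320.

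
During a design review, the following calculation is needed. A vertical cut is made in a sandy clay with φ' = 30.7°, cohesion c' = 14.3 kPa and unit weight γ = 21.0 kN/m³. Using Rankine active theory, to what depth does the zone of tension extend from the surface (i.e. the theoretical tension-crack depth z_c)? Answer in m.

2.39 m

K_a = tan²(45° − 30.7°/2) = 0.3240; √K_a = 0.5692.
The active pressure is zero where K_a γ z = 2c√K_a, so z_c = 2c/(γ√K_a) = 2×14.3/(21.0×0.5692) = 2.393 m.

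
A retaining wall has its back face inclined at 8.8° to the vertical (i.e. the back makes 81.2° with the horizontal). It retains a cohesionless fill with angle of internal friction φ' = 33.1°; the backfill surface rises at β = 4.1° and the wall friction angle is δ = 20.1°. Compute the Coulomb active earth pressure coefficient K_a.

0.350

K_a = sin²(α+φ) / [sin²α · sin(α−δ) · (1 + √{sin(φ+δ)sin(φ−β) / (sin(α−δ)sin(α+β))})²].
With α = 81.2°, φ = 33.1°, δ = 20.1°, β = 4.1°: K_a = 0.3496.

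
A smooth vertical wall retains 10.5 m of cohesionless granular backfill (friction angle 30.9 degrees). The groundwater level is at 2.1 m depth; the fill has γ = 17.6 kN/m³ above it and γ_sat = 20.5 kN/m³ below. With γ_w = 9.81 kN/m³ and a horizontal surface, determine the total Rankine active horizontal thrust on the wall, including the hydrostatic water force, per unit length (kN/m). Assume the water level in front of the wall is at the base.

K_a = tan²(45° − φ/2) = 0.3214.
γ' = 20.5 − 9.81 = 10.69 kN/m³. Depth below WT = 8.4 m.
σ'_h at WT = K_a γ d_w = 11.88 kPa; at base = 11.88 + K_a γ' × 8.4 = 40.74 kPa.
P₁ (0–2.1 m) = ½×11.88×2.1 = 12.47. P₂ (2.1–10.5 m) = ½(11.88+40.74)×8.4 = 221.0.
P_w = ½ γ_w h₂² = 0.5×9.81×8.4² = 346.1. Total = 12.47+221.0+346.1 = 579.6 kN/m.

580 kN/m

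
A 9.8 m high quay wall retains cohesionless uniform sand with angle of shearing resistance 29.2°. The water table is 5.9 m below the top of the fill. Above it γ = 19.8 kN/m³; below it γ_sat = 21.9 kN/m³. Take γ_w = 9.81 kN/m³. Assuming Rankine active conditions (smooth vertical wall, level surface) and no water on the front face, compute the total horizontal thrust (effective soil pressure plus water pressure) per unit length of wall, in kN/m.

382 kN/m

K_a = tan²(45° − φ/2) = 0.3442.
γ' = 21.9 − 9.81 = 12.09 kN/m³. Depth below WT = 3.9 m.
σ'_h at WT = K_a γ d_w = 40.21 kPa; at base = 40.21 + K_a γ' × 3.9 = 56.44 kPa.
P₁ (0–5.9 m) = ½×40.21×5.9 = 118.6. P₂ (5.9–9.8 m) = ½(40.21+56.44)×3.9 = 188.5.
P_w = ½ γ_w h₂² = 0.5×9.81×3.9² = 74.61. Total = 118.6+188.5+74.61 = 381.7 kN/m.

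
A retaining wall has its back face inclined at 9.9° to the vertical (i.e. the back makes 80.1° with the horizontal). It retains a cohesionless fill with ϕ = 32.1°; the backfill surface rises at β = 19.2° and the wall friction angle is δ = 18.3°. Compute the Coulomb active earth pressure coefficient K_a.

K_a = sin²(α+φ) / [sin²α · sin(α−δ) · (1 + √{sin(φ+δ)sin(φ−β) / (sin(α−δ)sin(α+β))})²].
With α = 80.1°, φ = 32.1°, δ = 18.3°, β = 19.2°: K_a = 0.4802.

0.480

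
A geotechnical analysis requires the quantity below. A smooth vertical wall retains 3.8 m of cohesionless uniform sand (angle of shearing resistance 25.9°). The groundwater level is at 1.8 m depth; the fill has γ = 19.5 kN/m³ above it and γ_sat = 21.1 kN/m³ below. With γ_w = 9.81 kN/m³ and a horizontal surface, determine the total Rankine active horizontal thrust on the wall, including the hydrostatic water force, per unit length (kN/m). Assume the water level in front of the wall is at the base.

K_a = tan²(45° − φ/2) = 0.3920.
γ' = 21.1 − 9.81 = 11.29 kN/m³. Depth below WT = 2.0 m.
σ'_h at WT = K_a γ d_w = 13.76 kPa; at base = 13.76 + K_a γ' × 2.0 = 22.61 kPa.
P₁ (0–1.8 m) = ½×13.76×1.8 = 12.38. P₂ (1.8–3.8 m) = ½(13.76+22.61)×2.0 = 36.37.
P_w = ½ γ_w h₂² = 0.5×9.81×2.0² = 19.62. Total = 12.38+36.37+19.62 = 68.37 kN/m.

68.4 kN/m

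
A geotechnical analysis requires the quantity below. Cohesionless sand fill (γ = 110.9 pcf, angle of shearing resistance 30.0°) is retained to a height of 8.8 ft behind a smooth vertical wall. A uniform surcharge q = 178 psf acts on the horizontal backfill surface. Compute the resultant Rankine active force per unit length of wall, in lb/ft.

K_a = tan²(45° − φ/2) = 0.3333.
Soil triangle: ½ K_a γ H² = 0.5×0.3333×110.9×8.8² = 1431 lb/ft.
Surcharge rectangle: K_a q H = 0.3333×178×8.8 = 522.1 lb/ft.
Total = 1431 + 522.1 = 1953 lb/ft.

1950 lb/ft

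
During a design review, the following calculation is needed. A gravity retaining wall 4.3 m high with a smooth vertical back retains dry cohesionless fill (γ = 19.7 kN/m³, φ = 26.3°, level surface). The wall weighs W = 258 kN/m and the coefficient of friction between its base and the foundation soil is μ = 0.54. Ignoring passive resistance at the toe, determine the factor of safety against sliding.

K_a = tan²(45° − 26.3°/2) = 0.3859.
P_a = ½K_aγH² = 0.5×0.3859×19.7×4.3² = 70.29 kN/m, acting at H/3 = 1.433 m above the base.
FS_sliding = μW / P_a = 0.54×258 / 70.29 = 1.982.

1.98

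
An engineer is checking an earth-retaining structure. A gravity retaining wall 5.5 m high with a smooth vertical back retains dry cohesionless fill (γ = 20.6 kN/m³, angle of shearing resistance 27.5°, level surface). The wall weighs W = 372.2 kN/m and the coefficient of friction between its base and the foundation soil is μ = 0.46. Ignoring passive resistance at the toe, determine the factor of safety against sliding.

K_a = tan²(45° − 27.5°/2) = 0.3682.
P_a = ½K_aγH² = 0.5×0.3682×20.6×5.5² = 114.7 kN/m, acting at H/3 = 1.833 m above the base.
FS_sliding = μW / P_a = 0.46×372.2 / 114.7 = 1.492.

1.49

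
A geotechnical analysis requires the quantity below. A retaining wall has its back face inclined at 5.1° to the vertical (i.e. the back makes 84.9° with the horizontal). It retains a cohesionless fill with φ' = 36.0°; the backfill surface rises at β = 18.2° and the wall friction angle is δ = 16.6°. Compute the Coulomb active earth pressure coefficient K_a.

0.347

K_a = sin²(α+φ) / [sin²α · sin(α−δ) · (1 + √{sin(φ+δ)sin(φ−β) / (sin(α−δ)sin(α+β))})²].
With α = 84.9°, φ = 36.0°, δ = 16.6°, β = 18.2°: K_a = 0.3466.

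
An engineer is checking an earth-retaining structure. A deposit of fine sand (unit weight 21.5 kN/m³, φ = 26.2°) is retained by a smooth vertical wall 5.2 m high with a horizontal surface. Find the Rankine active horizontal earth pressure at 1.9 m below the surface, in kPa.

15.8 kPa

K_a = (1 − sin φ)/(1 + sin φ) = 0.3874.
σ_h = K_a γ z = 0.3874 × 21.5 × 1.9 = 15.83 kPa.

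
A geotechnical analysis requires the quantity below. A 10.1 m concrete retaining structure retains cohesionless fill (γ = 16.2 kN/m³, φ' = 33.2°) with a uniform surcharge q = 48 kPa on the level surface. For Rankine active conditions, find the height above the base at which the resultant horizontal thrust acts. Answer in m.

3.99 m

K_a = 0.2924.
Triangular part P₁ = ½K_aγH² = 241.6 at H/3 = 3.367 m; rectangular part P₂ = K_a q H = 141.7 at H/2 = 5.050 m.
ȳ = (P₁·3.367 + P₂·5.050)/(P₁+P₂) = 3.989 m.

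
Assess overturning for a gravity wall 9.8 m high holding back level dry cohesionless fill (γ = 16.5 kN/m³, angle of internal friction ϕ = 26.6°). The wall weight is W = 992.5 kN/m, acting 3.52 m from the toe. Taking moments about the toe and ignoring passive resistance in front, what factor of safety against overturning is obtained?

K_a = tan²(45° − 26.6°/2) = 0.3814.
P_a = ½K_aγH² = 0.5×0.3814×16.5×9.8² = 302.2 kN/m, acting at H/3 = 3.267 m above the base.
Overturning moment M_o = P_a × H/3 = 302.2 × 3.267 = 987.3.
Resisting moment M_r = W × 3.52 = 992.5 × 3.52 = 3494.
FS_overturning = M_r/M_o = 3494/987.3 = 3.539.

3.54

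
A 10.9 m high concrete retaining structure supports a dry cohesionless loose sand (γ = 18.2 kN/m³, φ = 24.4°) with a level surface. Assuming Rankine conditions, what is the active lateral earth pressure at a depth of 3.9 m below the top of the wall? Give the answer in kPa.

29.5 kPa

K_a = (1 − sin φ)/(1 + sin φ) = 0.4153.
σ_h = K_a γ z = 0.4153 × 18.2 × 3.9 = 29.48 kPa.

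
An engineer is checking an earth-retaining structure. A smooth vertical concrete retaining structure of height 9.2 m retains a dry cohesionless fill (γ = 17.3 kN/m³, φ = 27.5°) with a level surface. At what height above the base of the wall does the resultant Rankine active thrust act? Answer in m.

K_a = 0.3682.
The pressure distribution is triangular, so the resultant acts at H/3 above the base = 9.2/3 = 3.067 m.

3.07 m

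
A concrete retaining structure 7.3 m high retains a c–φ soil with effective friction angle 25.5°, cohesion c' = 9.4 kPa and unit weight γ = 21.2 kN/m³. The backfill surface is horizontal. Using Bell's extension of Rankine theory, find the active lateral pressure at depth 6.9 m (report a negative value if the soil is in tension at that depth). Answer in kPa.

46.4 kPa

K_a = (1 − sin φ)/(1 + sin φ) = 0.3981.
σ_a = K_a γ z − 2c√K_a = 0.3981×21.2×6.9 − 2×9.4×0.6310 = 46.37 kPa.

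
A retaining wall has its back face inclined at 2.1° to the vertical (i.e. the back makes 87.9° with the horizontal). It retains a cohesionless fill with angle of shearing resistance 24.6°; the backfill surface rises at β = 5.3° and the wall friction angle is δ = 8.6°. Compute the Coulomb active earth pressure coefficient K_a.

0.426

K_a = sin²(α+φ) / [sin²α · sin(α−δ) · (1 + √{sin(φ+δ)sin(φ−β) / (sin(α−δ)sin(α+β))})²].
With α = 87.9°, φ = 24.6°, δ = 8.6°, β = 5.3°: K_a = 0.4257.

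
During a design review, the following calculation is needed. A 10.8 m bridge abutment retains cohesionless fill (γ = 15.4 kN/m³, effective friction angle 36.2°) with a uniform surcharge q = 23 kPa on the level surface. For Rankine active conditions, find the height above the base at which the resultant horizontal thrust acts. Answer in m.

3.99 m

K_a = 0.2574.
Triangular part P₁ = ½K_aγH² = 231.2 at H/3 = 3.600 m; rectangular part P₂ = K_a q H = 63.93 at H/2 = 5.400 m.
ȳ = (P₁·3.600 + P₂·5.400)/(P₁+P₂) = 3.990 m.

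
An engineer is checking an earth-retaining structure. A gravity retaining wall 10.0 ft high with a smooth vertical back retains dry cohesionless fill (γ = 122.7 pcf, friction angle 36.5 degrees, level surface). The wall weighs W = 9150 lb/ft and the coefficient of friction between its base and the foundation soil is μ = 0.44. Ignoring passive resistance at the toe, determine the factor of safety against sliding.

K_a = tan²(45° − 36.5°/2) = 0.2541.
P_a = ½K_aγH² = 0.5×0.2541×122.7×10.0² = 1559 lb/ft, acting at H/3 = 3.333 ft above the base.
FS_sliding = μW / P_a = 0.44×9150 / 1559 = 2.583.

2.58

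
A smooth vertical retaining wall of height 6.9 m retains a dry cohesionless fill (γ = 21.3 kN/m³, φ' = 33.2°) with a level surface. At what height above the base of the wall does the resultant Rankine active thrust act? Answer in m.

2.30 m

K_a = 0.2924.
The pressure distribution is triangular, so the resultant acts at H/3 above the base = 6.9/3 = 2.300 m.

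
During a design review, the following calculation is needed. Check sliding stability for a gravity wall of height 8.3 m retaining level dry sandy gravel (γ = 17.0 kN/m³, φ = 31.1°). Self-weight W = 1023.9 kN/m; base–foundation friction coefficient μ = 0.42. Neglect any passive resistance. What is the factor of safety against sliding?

K_a = tan²(45° − 31.1°/2) = 0.3188.
P_a = ½K_aγH² = 0.5×0.3188×17.0×8.3² = 186.7 kN/m, acting at H/3 = 2.767 m above the base.
FS_sliding = μW / P_a = 0.42×1023.9 / 186.7 = 2.304.

2.30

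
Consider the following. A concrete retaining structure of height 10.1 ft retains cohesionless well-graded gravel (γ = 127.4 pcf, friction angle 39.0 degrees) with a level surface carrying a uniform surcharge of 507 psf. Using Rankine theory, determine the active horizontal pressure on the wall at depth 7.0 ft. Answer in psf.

318 psf

K_a = (1 − sin φ)/(1 + sin φ) = 0.2275.
σ_v = γz + q = 127.4 × 7.0 + 507 = 1399 psf.
σ_h = K_a σ_v = 0.2275 × 1399 = 318.2 psf.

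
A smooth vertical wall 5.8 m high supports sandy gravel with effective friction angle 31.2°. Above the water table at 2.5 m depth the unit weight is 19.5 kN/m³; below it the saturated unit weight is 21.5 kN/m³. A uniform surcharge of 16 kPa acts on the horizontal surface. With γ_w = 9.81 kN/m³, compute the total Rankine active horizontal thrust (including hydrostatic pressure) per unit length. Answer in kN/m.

K_a = tan²(45° − φ/2) = 0.3175.
γ' = 21.5 − 9.81 = 11.69 kN/m³. h₂ = H − d_w = 3.3 m.
σ'_h: at surface K_a·q = 5.080; at WT K_a(q+γd_w) = 20.56; at base K_a(q+γd_w+γ'h₂) = 32.81 kPa.
P₁ = ½(5.080+20.56)×2.5 = 32.05; P₂ = ½(20.56+32.81)×3.3 = 88.05; P_w = ½γ_w h₂² = 53.42.
Total = 32.05+88.05+53.42 = 173.5 kN/m.

174 kN/m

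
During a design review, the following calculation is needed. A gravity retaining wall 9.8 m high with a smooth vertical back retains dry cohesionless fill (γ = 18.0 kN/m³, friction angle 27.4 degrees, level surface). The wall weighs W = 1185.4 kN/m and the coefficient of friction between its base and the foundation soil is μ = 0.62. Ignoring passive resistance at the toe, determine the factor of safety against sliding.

K_a = tan²(45° − 27.4°/2) = 0.3697.
P_a = ½K_aγH² = 0.5×0.3697×18.0×9.8² = 319.5 kN/m, acting at H/3 = 3.267 m above the base.
FS_sliding = μW / P_a = 0.62×1185.4 / 319.5 = 2.300.

2.30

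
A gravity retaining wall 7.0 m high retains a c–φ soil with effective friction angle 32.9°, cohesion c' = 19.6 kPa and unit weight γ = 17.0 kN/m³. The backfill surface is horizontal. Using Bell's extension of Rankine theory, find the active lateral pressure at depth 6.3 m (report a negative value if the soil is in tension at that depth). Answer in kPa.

K_a = (1 − sin φ)/(1 + sin φ) = 0.2960.
σ_a = K_a γ z − 2c√K_a = 0.2960×17.0×6.3 − 2×19.6×0.5441 = 10.38 kPa.

10.4 kPa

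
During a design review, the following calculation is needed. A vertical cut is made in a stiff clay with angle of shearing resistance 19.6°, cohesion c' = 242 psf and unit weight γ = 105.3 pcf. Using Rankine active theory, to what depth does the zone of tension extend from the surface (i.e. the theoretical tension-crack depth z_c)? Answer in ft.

6.52 ft

K_a = tan²(45° − 19.6°/2) = 0.4976; √K_a = 0.7054.
The active pressure is zero where K_a γ z = 2c√K_a, so z_c = 2c/(γ√K_a) = 2×242/(105.3×0.7054) = 6.516 ft.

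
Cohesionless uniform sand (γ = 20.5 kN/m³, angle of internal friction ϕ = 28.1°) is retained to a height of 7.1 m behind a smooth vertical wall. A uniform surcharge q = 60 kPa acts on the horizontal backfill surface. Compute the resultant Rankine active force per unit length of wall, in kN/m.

K_a = tan²(45° − φ/2) = 0.3596.
Soil triangle: ½ K_a γ H² = 0.5×0.3596×20.5×7.1² = 185.8 kN/m.
Surcharge rectangle: K_a q H = 0.3596×60×7.1 = 153.2 kN/m.
Total = 185.8 + 153.2 = 339.0 kN/m.

339 kN/m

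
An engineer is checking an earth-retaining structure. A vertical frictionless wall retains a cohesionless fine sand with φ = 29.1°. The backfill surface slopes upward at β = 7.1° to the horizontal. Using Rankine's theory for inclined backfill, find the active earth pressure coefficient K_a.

0.354

K_a = cos β · (cos β − √(cos²β − cos²φ)) / (cos β + √(cos²β − cos²φ)).
cos β = 0.9923, cos φ = 0.8738, √(cos²β − cos²φ) = 0.4704.
K_a = 0.9923 × (0.9923 − 0.4704)/(0.9923 + 0.4704) = 0.3541.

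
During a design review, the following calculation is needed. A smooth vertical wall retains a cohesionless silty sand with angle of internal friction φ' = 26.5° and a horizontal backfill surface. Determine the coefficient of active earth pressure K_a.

K_a = tan²(45° − φ/2) = tan²(31.75°) = 0.3829.

0.383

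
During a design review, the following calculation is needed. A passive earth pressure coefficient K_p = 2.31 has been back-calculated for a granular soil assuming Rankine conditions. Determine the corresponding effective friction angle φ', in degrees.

23.3°

K_p = (1+sin φ)/(1−sin φ) ⇒ sin φ = (K_p − 1)/(K_p + 1) = 0.3958.
φ = arcsin(0.3958) = 23.31°.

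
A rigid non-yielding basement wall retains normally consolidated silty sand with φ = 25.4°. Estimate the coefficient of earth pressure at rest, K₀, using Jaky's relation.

K₀ = 1 − sin φ' = 1 − sin 25.4° = 0.5711.

0.571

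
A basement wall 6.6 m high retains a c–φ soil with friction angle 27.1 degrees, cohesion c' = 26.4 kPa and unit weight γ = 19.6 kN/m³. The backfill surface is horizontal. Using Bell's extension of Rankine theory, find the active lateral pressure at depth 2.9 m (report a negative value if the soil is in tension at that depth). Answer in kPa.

K_a = (1 − sin φ)/(1 + sin φ) = 0.3741.
σ_a = K_a γ z − 2c√K_a = 0.3741×19.6×2.9 − 2×26.4×0.6116 = -11.03 kPa.

-11.0 kPa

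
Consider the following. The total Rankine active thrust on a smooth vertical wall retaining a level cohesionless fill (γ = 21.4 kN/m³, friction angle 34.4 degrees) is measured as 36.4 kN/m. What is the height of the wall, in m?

3.50 m

K_a = 0.2780. P_a = ½ K_a γ H² ⇒ H = √(2P_a/(K_a γ)).
H = √(2×36.4/(0.2780×21.4)) = 3.498 m.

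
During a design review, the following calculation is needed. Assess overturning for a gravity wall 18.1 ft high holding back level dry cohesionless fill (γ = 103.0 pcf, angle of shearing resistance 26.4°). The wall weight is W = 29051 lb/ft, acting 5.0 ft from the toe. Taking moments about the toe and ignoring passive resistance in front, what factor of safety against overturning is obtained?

K_a = tan²(45° − 26.4°/2) = 0.3844.
P_a = ½K_aγH² = 0.5×0.3844×103.0×18.1² = 6486 lb/ft, acting at H/3 = 6.033 ft above the base.
Overturning moment M_o = P_a × H/3 = 6486 × 6.033 = 39130.
Resisting moment M_r = W × 5.0 = 29051 × 5.0 = 145300.
FS_overturning = M_r/M_o = 145300/39130 = 3.712.

3.71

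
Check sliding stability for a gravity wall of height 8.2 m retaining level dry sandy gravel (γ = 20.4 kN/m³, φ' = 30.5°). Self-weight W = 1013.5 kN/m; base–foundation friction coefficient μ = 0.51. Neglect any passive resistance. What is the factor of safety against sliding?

2.31

K_a = tan²(45° − 30.5°/2) = 0.3267.
P_a = ½K_aγH² = 0.5×0.3267×20.4×8.2² = 224.0 kN/m, acting at H/3 = 2.733 m above the base.
FS_sliding = μW / P_a = 0.51×1013.5 / 224.0 = 2.307.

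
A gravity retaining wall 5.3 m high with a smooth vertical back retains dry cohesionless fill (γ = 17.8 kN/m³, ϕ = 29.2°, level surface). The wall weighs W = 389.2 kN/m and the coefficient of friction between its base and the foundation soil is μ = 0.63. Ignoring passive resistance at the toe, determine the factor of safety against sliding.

K_a = tan²(45° − 29.2°/2) = 0.3442.
P_a = ½K_aγH² = 0.5×0.3442×17.8×5.3² = 86.05 kN/m, acting at H/3 = 1.767 m above the base.
FS_sliding = μW / P_a = 0.63×389.2 / 86.05 = 2.849.

2.85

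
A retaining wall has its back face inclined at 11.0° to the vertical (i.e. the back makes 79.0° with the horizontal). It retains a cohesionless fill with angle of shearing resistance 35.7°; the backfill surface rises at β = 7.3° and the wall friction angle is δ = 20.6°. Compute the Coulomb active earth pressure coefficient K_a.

0.355

K_a = sin²(α+φ) / [sin²α · sin(α−δ) · (1 + √{sin(φ+δ)sin(φ−β) / (sin(α−δ)sin(α+β))})²].
With α = 79.0°, φ = 35.7°, δ = 20.6°, β = 7.3°: K_a = 0.3553.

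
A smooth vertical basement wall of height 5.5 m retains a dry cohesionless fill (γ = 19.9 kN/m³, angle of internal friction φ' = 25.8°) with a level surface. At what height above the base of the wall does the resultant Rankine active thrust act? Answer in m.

K_a = 0.3935.
The pressure distribution is triangular, so the resultant acts at H/3 above the base = 5.5/3 = 1.833 m.

1.83 m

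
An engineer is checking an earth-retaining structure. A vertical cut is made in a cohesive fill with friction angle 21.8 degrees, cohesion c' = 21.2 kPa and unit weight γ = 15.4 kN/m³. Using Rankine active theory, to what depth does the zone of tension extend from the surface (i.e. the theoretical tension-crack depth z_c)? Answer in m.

K_a = tan²(45° − 21.8°/2) = 0.4584; √K_a = 0.6771.
The active pressure is zero where K_a γ z = 2c√K_a, so z_c = 2c/(γ√K_a) = 2×21.2/(15.4×0.6771) = 4.067 m.

4.07 m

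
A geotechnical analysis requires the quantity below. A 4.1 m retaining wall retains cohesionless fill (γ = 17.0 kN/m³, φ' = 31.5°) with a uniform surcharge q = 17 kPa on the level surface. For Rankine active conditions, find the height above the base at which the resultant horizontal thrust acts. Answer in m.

1.59 m

K_a = 0.3136.
Triangular part P₁ = ½K_aγH² = 44.81 at H/3 = 1.367 m; rectangular part P₂ = K_a q H = 21.86 at H/2 = 2.050 m.
ȳ = (P₁·1.367 + P₂·2.050)/(P₁+P₂) = 1.591 m.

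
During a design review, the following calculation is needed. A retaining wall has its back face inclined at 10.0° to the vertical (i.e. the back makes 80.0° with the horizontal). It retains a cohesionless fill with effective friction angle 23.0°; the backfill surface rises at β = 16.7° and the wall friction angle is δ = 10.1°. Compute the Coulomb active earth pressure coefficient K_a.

0.663

K_a = sin²(α+φ) / [sin²α · sin(α−δ) · (1 + √{sin(φ+δ)sin(φ−β) / (sin(α−δ)sin(α+β))})²].
With α = 80.0°, φ = 23.0°, δ = 10.1°, β = 16.7°: K_a = 0.6634.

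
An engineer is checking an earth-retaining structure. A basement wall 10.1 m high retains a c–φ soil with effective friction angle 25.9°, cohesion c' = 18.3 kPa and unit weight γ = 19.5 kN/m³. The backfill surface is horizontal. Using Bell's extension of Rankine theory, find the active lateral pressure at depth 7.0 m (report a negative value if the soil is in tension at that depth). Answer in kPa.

30.6 kPa

K_a = (1 − sin φ)/(1 + sin φ) = 0.3920.
σ_a = K_a γ z − 2c√K_a = 0.3920×19.5×7.0 − 2×18.3×0.6261 = 30.59 kPa.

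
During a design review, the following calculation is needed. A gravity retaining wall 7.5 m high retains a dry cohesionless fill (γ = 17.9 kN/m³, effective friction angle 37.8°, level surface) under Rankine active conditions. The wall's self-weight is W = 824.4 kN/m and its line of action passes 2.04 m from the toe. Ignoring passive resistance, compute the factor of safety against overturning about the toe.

K_a = tan²(45° − 37.8°/2) = 0.2400.
P_a = ½K_aγH² = 0.5×0.2400×17.9×7.5² = 120.8 kN/m, acting at H/3 = 2.500 m above the base.
Overturning moment M_o = P_a × H/3 = 120.8 × 2.500 = 302.1.
Resisting moment M_r = W × 2.04 = 824.4 × 2.04 = 1682.
FS_overturning = M_r/M_o = 1682/302.1 = 5.568.

5.57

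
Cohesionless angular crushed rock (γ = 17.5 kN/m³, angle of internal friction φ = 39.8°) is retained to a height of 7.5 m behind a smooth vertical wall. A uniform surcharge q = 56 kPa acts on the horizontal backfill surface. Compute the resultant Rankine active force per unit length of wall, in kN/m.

K_a = tan²(45° − φ/2) = 0.2194.
Soil triangle: ½ K_a γ H² = 0.5×0.2194×17.5×7.5² = 108.0 kN/m.
Surcharge rectangle: K_a q H = 0.2194×56×7.5 = 92.16 kN/m.
Total = 108.0 + 92.16 = 200.2 kN/m.

200 kN/m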